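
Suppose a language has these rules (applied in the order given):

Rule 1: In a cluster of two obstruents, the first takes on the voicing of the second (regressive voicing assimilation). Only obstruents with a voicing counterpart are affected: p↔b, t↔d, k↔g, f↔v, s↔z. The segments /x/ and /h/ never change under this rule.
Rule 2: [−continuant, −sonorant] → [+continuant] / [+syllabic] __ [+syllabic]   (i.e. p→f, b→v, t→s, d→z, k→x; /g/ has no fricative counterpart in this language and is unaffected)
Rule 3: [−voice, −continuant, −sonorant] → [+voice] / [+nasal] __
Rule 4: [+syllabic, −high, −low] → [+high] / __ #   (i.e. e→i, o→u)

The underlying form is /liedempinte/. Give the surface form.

Rule 1 (regressive voicing assimilation): no segment meets the environment; /liedempinte/ is unchanged.
Rule 2 (intervocalic spirantization): /d/ is a stop between vowels /e/ and /e/, so it spirantizes to the fricative [z]. /liedempinte/ → liezempinte.
Rule 3 (post-nasal voicing): /p/ is a voiceless stop immediately after the nasal /m/, so it voices to [b]. /t/ is a voiceless stop immediately after the nasal /n/, so it voices to [d]. /liezempinte/ → liezembinde.
Rule 4 (final vowel raising): /e/ is a mid vowel in word-final position, so it raises to [i]. /liezembinde/ → liezembindi.

liezembindi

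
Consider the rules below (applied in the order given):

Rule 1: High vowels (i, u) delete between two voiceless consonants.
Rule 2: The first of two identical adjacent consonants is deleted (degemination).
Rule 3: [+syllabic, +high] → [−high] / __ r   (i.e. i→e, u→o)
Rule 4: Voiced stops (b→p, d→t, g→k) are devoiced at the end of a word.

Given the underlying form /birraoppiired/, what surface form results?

Rule 1 (high vowel syncope): no segment meets the environment; /birraoppiired/ is unchanged.
Rule 2 (degemination): /rr/ is a geminate; the first /r/ deletes. /pp/ is a geminate; the first /p/ deletes. /birraoppiired/ → biraopiired.
Rule 3 (pre-rhotic lowering): /i/ is a high vowel immediately before /r/, so it lowers to [e]. /i/ is a high vowel immediately before /r/, so it lowers to [e]. /biraopiired/ → beraopiered.
Rule 4 (final devoicing): /d/ is a voiced stop in word-final position, so it devoices to [t]. /beraopiered/ → beraopieret.

beraopieret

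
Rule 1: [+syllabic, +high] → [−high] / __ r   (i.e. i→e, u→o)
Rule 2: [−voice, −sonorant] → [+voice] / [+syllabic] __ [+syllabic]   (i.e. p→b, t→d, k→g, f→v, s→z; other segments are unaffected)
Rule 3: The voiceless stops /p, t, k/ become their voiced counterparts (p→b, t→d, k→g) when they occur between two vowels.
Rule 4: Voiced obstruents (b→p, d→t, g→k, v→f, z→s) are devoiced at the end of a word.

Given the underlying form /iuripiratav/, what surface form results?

Rule 1 (pre-rhotic lowering): /u/ is a high vowel immediately before /r/, so it lowers to [o]. /i/ is a high vowel immediately before /r/, so it lowers to [e]. /iuripiratav/ → ioriperatav.
Rule 2 (intervocalic voicing): /p/ is a voiceless obstruent between vowels /i/ and /e/, so it voices to [b]. /t/ is a voiceless obstruent between vowels /a/ and /a/, so it voices to [d]. /ioriperatav/ → ioriberadav.
Rule 3 (intervocalic voicing): no segment meets the environment; /ioriberadav/ is unchanged.
Rule 4 (final devoicing): /v/ is a voiced obstruent in word-final position, so it devoices to [f]. /ioriberadav/ → ioriberadaf.

ioriberadaf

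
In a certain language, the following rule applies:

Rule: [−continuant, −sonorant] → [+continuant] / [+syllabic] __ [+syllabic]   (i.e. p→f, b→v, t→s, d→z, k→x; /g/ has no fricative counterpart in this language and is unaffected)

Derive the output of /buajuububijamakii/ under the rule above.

Scanning /buajuububijamakii/: /b/ at position 1 is not in the conditioning environment; /b/ is a stop between vowels /u/ and /u/, so it spirantizes to the fricative [v]; /b/ is a stop between vowels /u/ and /i/, so it spirantizes to the fricative [v]; /k/ is a stop between vowels /a/ and /i/, so it spirantizes to the fricative [x].
Result: [buajuuvuvijamaxii].

buajuuvuvijamaxii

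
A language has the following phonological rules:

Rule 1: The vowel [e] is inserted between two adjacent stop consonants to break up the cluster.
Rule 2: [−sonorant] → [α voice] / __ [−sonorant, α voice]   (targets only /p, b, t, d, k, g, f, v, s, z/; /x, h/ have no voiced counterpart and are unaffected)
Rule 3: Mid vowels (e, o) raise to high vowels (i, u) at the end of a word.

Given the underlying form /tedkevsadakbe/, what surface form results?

Rule 1 (stop-cluster e-epenthesis): /d/ and /k/ form a stop–stop cluster, so [e] is inserted between them. /k/ and /b/ form a stop–stop cluster, so [e] is inserted between them. /tedkevsadakbe/ → tedekevsadakebe.
Rule 2 (regressive voicing assimilation): /v/ precedes the voiceless obstruent /s/, so it devoices to [f] by assimilation. /tedekevsadakebe/ → tedekefsadakebe.
Rule 3 (final vowel raising): /e/ is a mid vowel in word-final position, so it raises to [i]. /tedekefsadakebe/ → tedekefsadakebi.

tedekefsadakebi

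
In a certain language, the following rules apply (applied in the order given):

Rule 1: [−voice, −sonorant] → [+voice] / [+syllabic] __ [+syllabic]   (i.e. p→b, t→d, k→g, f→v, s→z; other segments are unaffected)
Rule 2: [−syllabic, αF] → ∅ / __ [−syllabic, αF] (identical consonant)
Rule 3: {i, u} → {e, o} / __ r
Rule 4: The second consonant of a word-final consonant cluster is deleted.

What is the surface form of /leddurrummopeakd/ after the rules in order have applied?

Rule 1 (intervocalic voicing): /p/ is a voiceless obstruent between vowels /o/ and /e/, so it voices to [b]. /leddurrummopeakd/ → leddurrummobeakd.
Rule 2 (degemination): /dd/ is a geminate; the first /d/ deletes. /rr/ is a geminate; the first /r/ deletes. /mm/ is a geminate; the first /m/ deletes. /leddurrummobeakd/ → ledurumobeakd.
Rule 3 (pre-rhotic lowering): /u/ is a high vowel immediately before /r/, so it lowers to [o]. /ledurumobeakd/ → ledorumobeakd.
Rule 4 (final cluster simplification): /d/ is the second consonant of a word-final cluster /kd/, so it deletes. /ledorumobeakd/ → ledorumobeak.

ledorumobeak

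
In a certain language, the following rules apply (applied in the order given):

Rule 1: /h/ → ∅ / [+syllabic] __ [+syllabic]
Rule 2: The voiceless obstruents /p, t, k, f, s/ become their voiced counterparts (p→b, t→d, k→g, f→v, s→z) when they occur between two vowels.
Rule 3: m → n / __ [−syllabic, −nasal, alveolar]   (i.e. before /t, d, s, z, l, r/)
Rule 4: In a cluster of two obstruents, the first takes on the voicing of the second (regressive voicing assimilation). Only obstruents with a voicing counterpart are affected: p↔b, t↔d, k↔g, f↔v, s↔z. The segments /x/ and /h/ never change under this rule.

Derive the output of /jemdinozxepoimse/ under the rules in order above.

jendinosxeboinse

Rule 1 (intervocalic h-deletion): no segment meets the environment; /jemdinozxepoimse/ is unchanged.
Rule 2 (intervocalic voicing): /p/ is a voiceless obstruent between vowels /e/ and /o/, so it voices to [b]. /jemdinozxepoimse/ → jemdinozxeboimse.
Rule 3 (nasal place assimilation): /m/ precedes the alveolar consonant /d/, so it assimilates in place to [n]. /m/ precedes the alveolar consonant /s/, so it assimilates in place to [n]. /jemdinozxeboimse/ → jendinozxeboinse.
Rule 4 (regressive voicing assimilation): /z/ precedes the voiceless obstruent /x/, so it devoices to [s] by assimilation. /jendinozxeboinse/ → jendinosxeboinse.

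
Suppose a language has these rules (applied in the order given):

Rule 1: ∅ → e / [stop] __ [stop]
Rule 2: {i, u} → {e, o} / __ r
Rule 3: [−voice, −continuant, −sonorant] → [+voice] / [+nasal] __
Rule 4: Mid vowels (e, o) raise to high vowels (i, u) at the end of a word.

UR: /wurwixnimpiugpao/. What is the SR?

worwixnimbiugepau

Rule 1 (stop-cluster e-epenthesis): /g/ and /p/ form a stop–stop cluster, so [e] is inserted between them. /wurwixnimpiugpao/ → wurwixnimpiugepao.
Rule 2 (pre-rhotic lowering): /u/ is a high vowel immediately before /r/, so it lowers to [o]. /wurwixnimpiugepao/ → worwixnimpiugepao.
Rule 3 (post-nasal voicing): /p/ is a voiceless stop immediately after the nasal /m/, so it voices to [b]. /worwixnimpiugepao/ → worwixnimbiugepao.
Rule 4 (final vowel raising): /o/ is a mid vowel in word-final position, so it raises to [u]. /worwixnimbiugepao/ → worwixnimbiugepau.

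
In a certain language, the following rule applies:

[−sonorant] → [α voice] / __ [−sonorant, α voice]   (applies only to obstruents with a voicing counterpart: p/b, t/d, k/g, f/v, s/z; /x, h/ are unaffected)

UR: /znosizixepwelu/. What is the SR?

znosizixepwelu

No segment of /znosizixepwelu/ meets the structural description of the rule, so the form surfaces unchanged.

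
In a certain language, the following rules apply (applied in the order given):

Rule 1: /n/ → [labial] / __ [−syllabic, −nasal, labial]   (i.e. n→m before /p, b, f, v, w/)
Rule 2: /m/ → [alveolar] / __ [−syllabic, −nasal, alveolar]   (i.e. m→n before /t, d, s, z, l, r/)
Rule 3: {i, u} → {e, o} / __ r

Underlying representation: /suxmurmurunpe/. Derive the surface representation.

suxmormorumpe

Rule 1 (nasal place assimilation): /n/ precedes the labial consonant /p/, so it assimilates in place to [m]. /suxmurmurunpe/ → suxmurmurumpe.
Rule 2 (nasal place assimilation): no segment meets the environment; /suxmurmurumpe/ is unchanged.
Rule 3 (pre-rhotic lowering): /u/ is a high vowel immediately before /r/, so it lowers to [o]. /u/ is a high vowel immediately before /r/, so it lowers to [o]. /suxmurmurumpe/ → suxmormorumpe.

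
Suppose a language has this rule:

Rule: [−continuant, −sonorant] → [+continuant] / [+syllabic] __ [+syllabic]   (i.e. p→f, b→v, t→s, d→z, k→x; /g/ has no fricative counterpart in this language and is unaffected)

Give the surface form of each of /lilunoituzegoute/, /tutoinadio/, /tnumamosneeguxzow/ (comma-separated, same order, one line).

/lilunoituzegoute/: /t/ is a stop between vowels /i/ and /u/, so it spirantizes to the fricative [s]. /t/ is a stop between vowels /u/ and /e/, so it spirantizes to the fricative [s]. → [lilunoisuzegouse].
/tutoinadio/: /t/ is a stop between vowels /u/ and /o/, so it spirantizes to the fricative [s]. /d/ is a stop between vowels /a/ and /i/, so it spirantizes to the fricative [z]. → [tusoinazio].
/tnumamosneeguxzow/: the rule's environment is not met; surfaces unchanged as [tnumamosneeguxzow].

lilunoisuzegouse, tusoinazio, tnumamosneeguxzow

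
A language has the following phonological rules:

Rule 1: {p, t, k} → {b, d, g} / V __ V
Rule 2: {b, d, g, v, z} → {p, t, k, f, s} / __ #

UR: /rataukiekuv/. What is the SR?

Rule 1 (intervocalic voicing): /t/ is a voiceless stop between vowels /a/ and /a/, so it voices to [d]. /k/ is a voiceless stop between vowels /u/ and /i/, so it voices to [g]. /k/ is a voiceless stop between vowels /e/ and /u/, so it voices to [g]. /rataukiekuv/ → radaugieguv.
Rule 2 (final devoicing): /v/ is a voiced obstruent in word-final position, so it devoices to [f]. /radaugieguv/ → radaugieguf.

radaugieguf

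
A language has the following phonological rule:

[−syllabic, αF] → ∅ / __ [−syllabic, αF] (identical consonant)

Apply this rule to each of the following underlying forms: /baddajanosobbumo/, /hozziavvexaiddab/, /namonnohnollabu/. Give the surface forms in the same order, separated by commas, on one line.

/baddajanosobbumo/: /dd/ is a geminate; the first /d/ deletes. /bb/ is a geminate; the first /b/ deletes. → [badajanosobumo].
/hozziavvexaiddab/: /zz/ is a geminate; the first /z/ deletes. /vv/ is a geminate; the first /v/ deletes. /dd/ is a geminate; the first /d/ deletes. → [hoziavexaidab].
/namonnohnollabu/: /nn/ is a geminate; the first /n/ deletes. /ll/ is a geminate; the first /l/ deletes. → [namonohnolabu].

badajanosobumo, hoziavexaidab, namonohnolabu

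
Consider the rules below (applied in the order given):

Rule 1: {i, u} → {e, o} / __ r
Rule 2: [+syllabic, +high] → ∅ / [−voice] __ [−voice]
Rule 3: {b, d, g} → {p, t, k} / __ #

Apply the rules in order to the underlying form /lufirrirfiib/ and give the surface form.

Rule 1 (pre-rhotic lowering): /i/ is a high vowel immediately before /r/, so it lowers to [e]. /i/ is a high vowel immediately before /r/, so it lowers to [e]. /lufirrirfiib/ → luferrerfiib.
Rule 2 (high vowel syncope): no segment meets the environment; /luferrerfiib/ is unchanged.
Rule 3 (final devoicing): /b/ is a voiced stop in word-final position, so it devoices to [p]. /luferrerfiib/ → luferrerfiip.

luferrerfiip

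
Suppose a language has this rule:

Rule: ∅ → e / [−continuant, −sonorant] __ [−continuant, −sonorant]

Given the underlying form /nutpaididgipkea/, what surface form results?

/t/ and /p/ form a stop–stop cluster, so [e] is inserted between them.
/d/ and /g/ form a stop–stop cluster, so [e] is inserted between them.
/p/ and /k/ form a stop–stop cluster, so [e] is inserted between them.
Surface form: [nutepaididegipekea].

nutepaididegipekea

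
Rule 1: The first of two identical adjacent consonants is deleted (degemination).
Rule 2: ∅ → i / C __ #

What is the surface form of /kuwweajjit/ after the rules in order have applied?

kuweajiti

Rule 1 (degemination): /ww/ is a geminate; the first /w/ deletes. /jj/ is a geminate; the first /j/ deletes. /kuwweajjit/ → kuweajit.
Rule 2 (final i-epenthesis): the form ends in the consonant /t/, so [i] is inserted word-finally. /kuweajit/ → kuweajiti.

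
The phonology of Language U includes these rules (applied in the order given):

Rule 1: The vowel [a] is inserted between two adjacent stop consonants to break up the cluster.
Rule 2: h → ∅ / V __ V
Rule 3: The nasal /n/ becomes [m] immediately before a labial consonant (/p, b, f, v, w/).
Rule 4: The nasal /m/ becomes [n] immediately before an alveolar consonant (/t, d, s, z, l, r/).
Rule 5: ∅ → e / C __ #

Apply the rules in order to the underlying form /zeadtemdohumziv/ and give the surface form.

Rule 1 (stop-cluster a-epenthesis): /d/ and /t/ form a stop–stop cluster, so [a] is inserted between them. /zeadtemdohumziv/ → zeadatemdohumziv.
Rule 2 (intervocalic h-deletion): /h/ occurs between vowels /o/ and /u/, so it deletes. /zeadatemdohumziv/ → zeadatemdoumziv.
Rule 3 (nasal place assimilation): no segment meets the environment; /zeadatemdoumziv/ is unchanged.
Rule 4 (nasal place assimilation): /m/ precedes the alveolar consonant /d/, so it assimilates in place to [n]. /m/ precedes the alveolar consonant /z/, so it assimilates in place to [n]. /zeadatemdoumziv/ → zeadatendounziv.
Rule 5 (final e-epenthesis): the form ends in the consonant /v/, so [e] is inserted word-finally. /zeadatendounziv/ → zeadatendounzive.

zeadatendounzive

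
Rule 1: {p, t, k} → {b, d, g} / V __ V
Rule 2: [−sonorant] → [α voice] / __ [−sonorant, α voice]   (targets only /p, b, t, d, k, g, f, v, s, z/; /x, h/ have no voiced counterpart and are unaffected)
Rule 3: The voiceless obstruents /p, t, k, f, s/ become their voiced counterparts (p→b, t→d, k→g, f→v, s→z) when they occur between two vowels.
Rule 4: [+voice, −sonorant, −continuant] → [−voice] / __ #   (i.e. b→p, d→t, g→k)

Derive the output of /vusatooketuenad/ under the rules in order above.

Rule 1 (intervocalic voicing): /t/ is a voiceless stop between vowels /a/ and /o/, so it voices to [d]. /k/ is a voiceless stop between vowels /o/ and /e/, so it voices to [g]. /t/ is a voiceless stop between vowels /e/ and /u/, so it voices to [d]. /vusatooketuenad/ → vusadoogeduenad.
Rule 2 (regressive voicing assimilation): no segment meets the environment; /vusadoogeduenad/ is unchanged.
Rule 3 (intervocalic voicing): /s/ is a voiceless obstruent between vowels /u/ and /a/, so it voices to [z]. /vusadoogeduenad/ → vuzadoogeduenad.
Rule 4 (final devoicing): /d/ is a voiced stop in word-final position, so it devoices to [t]. /vuzadoogeduenad/ → vuzadoogeduenat.

vuzadoogeduenat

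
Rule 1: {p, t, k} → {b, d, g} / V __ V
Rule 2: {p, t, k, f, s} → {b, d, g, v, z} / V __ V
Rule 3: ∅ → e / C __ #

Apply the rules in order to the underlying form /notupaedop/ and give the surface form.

Rule 1 (intervocalic voicing): /t/ is a voiceless stop between vowels /o/ and /u/, so it voices to [d]. /p/ is a voiceless stop between vowels /u/ and /a/, so it voices to [b]. /notupaedop/ → nodubaedop.
Rule 2 (intervocalic voicing): no segment meets the environment; /nodubaedop/ is unchanged.
Rule 3 (final e-epenthesis): the form ends in the consonant /p/, so [e] is inserted word-finally. /nodubaedop/ → nodubaedope.

nodubaedope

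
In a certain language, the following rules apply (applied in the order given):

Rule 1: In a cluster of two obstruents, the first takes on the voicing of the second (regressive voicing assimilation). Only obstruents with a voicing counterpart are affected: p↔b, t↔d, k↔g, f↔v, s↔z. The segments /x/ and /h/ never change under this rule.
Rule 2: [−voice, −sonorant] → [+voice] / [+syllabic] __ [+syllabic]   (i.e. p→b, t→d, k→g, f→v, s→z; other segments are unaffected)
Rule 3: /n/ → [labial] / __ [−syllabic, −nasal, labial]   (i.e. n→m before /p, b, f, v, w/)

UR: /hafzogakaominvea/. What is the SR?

havzogagaomimvea

Rule 1 (regressive voicing assimilation): /f/ precedes the voiced obstruent /z/, so it voices to [v] by assimilation. /hafzogakaominvea/ → havzogakaominvea.
Rule 2 (intervocalic voicing): /k/ is a voiceless obstruent between vowels /a/ and /a/, so it voices to [g]. /havzogakaominvea/ → havzogagaominvea.
Rule 3 (nasal place assimilation): /n/ precedes the labial consonant /v/, so it assimilates in place to [m]. /havzogagaominvea/ → havzogagaomimvea.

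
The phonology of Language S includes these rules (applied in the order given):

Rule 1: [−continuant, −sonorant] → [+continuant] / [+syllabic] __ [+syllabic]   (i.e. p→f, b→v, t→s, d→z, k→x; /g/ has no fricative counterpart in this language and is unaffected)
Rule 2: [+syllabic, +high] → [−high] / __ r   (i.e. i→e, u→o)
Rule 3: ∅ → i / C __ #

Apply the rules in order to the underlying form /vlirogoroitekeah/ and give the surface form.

Rule 1 (intervocalic spirantization): /t/ is a stop between vowels /i/ and /e/, so it spirantizes to the fricative [s]. /k/ is a stop between vowels /e/ and /e/, so it spirantizes to the fricative [x]. /vlirogoroitekeah/ → vlirogoroisexeah.
Rule 2 (pre-rhotic lowering): /i/ is a high vowel immediately before /r/, so it lowers to [e]. /vlirogoroisexeah/ → vlerogoroisexeah.
Rule 3 (final i-epenthesis): the form ends in the consonant /h/, so [i] is inserted word-finally. /vlerogoroisexeah/ → vlerogoroisexeahi.

vlerogoroisexeahi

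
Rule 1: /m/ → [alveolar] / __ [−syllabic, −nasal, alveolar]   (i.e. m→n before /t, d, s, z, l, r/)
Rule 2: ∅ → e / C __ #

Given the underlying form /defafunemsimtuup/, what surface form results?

defafunensintuupe

Rule 1 (nasal place assimilation): /m/ precedes the alveolar consonant /s/, so it assimilates in place to [n]. /m/ precedes the alveolar consonant /t/, so it assimilates in place to [n]. /defafunemsimtuup/ → defafunensintuup.
Rule 2 (final e-epenthesis): the form ends in the consonant /p/, so [e] is inserted word-finally. /defafunensintuup/ → defafunensintuupe.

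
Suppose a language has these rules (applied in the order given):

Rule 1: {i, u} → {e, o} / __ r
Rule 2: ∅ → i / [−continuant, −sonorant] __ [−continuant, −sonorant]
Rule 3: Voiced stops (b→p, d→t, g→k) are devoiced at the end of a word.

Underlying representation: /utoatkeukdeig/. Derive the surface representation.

Rule 1 (pre-rhotic lowering): no segment meets the environment; /utoatkeukdeig/ is unchanged.
Rule 2 (stop-cluster i-epenthesis): /t/ and /k/ form a stop–stop cluster, so [i] is inserted between them. /k/ and /d/ form a stop–stop cluster, so [i] is inserted between them. /utoatkeukdeig/ → utoatikeukideig.
Rule 3 (final devoicing): /g/ is a voiced stop in word-final position, so it devoices to [k]. /utoatikeukideig/ → utoatikeukideik.

utoatikeukideik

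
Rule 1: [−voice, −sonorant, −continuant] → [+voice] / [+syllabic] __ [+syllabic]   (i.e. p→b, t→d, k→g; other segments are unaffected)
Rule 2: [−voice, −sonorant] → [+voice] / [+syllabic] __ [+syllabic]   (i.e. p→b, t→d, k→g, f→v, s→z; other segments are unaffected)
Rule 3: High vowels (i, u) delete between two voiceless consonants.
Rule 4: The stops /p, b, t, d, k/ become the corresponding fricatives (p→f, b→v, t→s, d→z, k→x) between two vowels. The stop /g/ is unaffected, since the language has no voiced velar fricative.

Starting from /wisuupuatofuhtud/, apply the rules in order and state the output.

Rule 1 (intervocalic voicing): /p/ is a voiceless stop between vowels /u/ and /u/, so it voices to [b]. /t/ is a voiceless stop between vowels /a/ and /o/, so it voices to [d]. /wisuupuatofuhtud/ → wisuubuadofuhtud.
Rule 2 (intervocalic voicing): /s/ is a voiceless obstruent between vowels /i/ and /u/, so it voices to [z]. /f/ is a voiceless obstruent between vowels /o/ and /u/, so it voices to [v]. /wisuubuadofuhtud/ → wizuubuadovuhtud.
Rule 3 (high vowel syncope): no segment meets the environment; /wizuubuadovuhtud/ is unchanged.
Rule 4 (intervocalic spirantization): /b/ is a stop between vowels /u/ and /u/, so it spirantizes to the fricative [v]. /d/ is a stop between vowels /a/ and /o/, so it spirantizes to the fricative [z]. /wizuubuadovuhtud/ → wizuuvuazovuhtud.

wizuuvuazovuhtud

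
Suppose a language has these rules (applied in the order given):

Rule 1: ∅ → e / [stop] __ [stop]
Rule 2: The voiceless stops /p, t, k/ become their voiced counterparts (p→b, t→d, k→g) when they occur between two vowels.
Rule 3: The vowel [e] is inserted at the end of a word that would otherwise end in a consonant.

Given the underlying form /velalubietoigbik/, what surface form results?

Rule 1 (stop-cluster e-epenthesis): /g/ and /b/ form a stop–stop cluster, so [e] is inserted between them. /velalubietoigbik/ → velalubietoigebik.
Rule 2 (intervocalic voicing): /t/ is a voiceless stop between vowels /e/ and /o/, so it voices to [d]. /velalubietoigebik/ → velalubiedoigebik.
Rule 3 (final e-epenthesis): the form ends in the consonant /k/, so [e] is inserted word-finally. /velalubiedoigebik/ → velalubiedoigebike.

velalubiedoigebike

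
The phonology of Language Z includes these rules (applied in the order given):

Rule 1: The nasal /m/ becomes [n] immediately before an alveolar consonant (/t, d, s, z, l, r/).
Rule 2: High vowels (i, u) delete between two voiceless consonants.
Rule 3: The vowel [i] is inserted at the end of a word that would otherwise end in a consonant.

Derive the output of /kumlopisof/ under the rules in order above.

kunlopsofi

Rule 1 (nasal place assimilation): /m/ precedes the alveolar consonant /l/, so it assimilates in place to [n]. /kumlopisof/ → kunlopisof.
Rule 2 (high vowel syncope): /i/ is a high vowel flanked by voiceless consonants /p/ and /s/, so it deletes. /kunlopisof/ → kunlopsof.
Rule 3 (final i-epenthesis): the form ends in the consonant /f/, so [i] is inserted word-finally. /kunlopsof/ → kunlopsofi.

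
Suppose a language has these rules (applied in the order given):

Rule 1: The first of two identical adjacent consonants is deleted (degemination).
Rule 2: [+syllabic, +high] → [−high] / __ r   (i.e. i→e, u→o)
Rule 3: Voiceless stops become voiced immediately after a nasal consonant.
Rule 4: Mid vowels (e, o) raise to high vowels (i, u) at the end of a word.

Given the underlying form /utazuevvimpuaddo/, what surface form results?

Rule 1 (degemination): /vv/ is a geminate; the first /v/ deletes. /dd/ is a geminate; the first /d/ deletes. /utazuevvimpuaddo/ → utazuevimpuado.
Rule 2 (pre-rhotic lowering): no segment meets the environment; /utazuevimpuado/ is unchanged.
Rule 3 (post-nasal voicing): /p/ is a voiceless stop immediately after the nasal /m/, so it voices to [b]. /utazuevimpuado/ → utazuevimbuado.
Rule 4 (final vowel raising): /o/ is a mid vowel in word-final position, so it raises to [u]. /utazuevimbuado/ → utazuevimbuadu.

utazuevimbuadu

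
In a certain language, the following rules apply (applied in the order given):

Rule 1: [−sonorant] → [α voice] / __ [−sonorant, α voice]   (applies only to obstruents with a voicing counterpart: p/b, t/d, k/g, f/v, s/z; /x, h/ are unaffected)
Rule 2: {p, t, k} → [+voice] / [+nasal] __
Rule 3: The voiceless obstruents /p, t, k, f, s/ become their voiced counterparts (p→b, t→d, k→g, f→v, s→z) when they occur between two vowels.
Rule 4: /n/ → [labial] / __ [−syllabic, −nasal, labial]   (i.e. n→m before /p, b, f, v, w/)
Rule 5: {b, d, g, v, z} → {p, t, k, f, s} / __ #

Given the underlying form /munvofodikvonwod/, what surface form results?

mumvovodigvomwot

Rule 1 (regressive voicing assimilation): /k/ precedes the voiced obstruent /v/, so it voices to [g] by assimilation. /munvofodikvonwod/ → munvofodigvonwod.
Rule 2 (post-nasal voicing): no segment meets the environment; /munvofodigvonwod/ is unchanged.
Rule 3 (intervocalic voicing): /f/ is a voiceless obstruent between vowels /o/ and /o/, so it voices to [v]. /munvofodigvonwod/ → munvovodigvonwod.
Rule 4 (nasal place assimilation): /n/ precedes the labial consonant /v/, so it assimilates in place to [m]. /n/ precedes the labial consonant /w/, so it assimilates in place to [m]. /munvovodigvonwod/ → mumvovodigvomwod.
Rule 5 (final devoicing): /d/ is a voiced obstruent in word-final position, so it devoices to [t]. /mumvovodigvomwod/ → mumvovodigvomwot.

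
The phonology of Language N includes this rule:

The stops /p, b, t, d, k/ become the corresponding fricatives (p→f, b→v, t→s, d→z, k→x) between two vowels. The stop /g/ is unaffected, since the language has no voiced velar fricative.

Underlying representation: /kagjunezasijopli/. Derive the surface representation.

kagjunezasijopli

No segment of /kagjunezasijopli/ meets the structural description of the rule, so the form surfaces unchanged.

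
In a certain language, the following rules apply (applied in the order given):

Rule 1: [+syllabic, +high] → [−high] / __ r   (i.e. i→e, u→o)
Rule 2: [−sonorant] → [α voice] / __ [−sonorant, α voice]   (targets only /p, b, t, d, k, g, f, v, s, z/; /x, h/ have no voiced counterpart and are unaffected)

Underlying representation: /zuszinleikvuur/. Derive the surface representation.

zuzzinleigvuor

Rule 1 (pre-rhotic lowering): /u/ is a high vowel immediately before /r/, so it lowers to [o]. /zuszinleikvuur/ → zuszinleikvuor.
Rule 2 (regressive voicing assimilation): /s/ precedes the voiced obstruent /z/, so it voices to [z] by assimilation. /k/ precedes the voiced obstruent /v/, so it voices to [g] by assimilation. /zuszinleikvuor/ → zuzzinleigvuor.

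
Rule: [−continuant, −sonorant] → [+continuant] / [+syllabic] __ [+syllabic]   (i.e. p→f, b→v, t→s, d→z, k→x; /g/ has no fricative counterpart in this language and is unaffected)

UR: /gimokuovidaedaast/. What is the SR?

gimoxuovizaezaast

Scanning /gimokuovidaedaast/: /k/ is a stop between vowels /o/ and /u/, so it spirantizes to the fricative [x]; /d/ is a stop between vowels /i/ and /a/, so it spirantizes to the fricative [z]; /d/ is a stop between vowels /e/ and /a/, so it spirantizes to the fricative [z]; /t/ at position 17 is not in the conditioning environment.
Result: [gimoxuovizaezaast].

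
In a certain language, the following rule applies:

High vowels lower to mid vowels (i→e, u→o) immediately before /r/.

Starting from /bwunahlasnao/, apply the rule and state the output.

bwunahlasnao

No segment of /bwunahlasnao/ meets the structural description of the rule, so the form surfaces unchanged.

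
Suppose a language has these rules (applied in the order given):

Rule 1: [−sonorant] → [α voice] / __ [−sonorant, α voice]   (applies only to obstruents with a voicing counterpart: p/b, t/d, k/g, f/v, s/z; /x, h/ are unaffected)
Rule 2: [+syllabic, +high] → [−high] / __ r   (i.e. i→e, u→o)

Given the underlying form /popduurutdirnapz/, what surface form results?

Rule 1 (regressive voicing assimilation): /p/ precedes the voiced obstruent /d/, so it voices to [b] by assimilation. /t/ precedes the voiced obstruent /d/, so it voices to [d] by assimilation. /p/ precedes the voiced obstruent /z/, so it voices to [b] by assimilation. /popduurutdirnapz/ → pobduuruddirnabz.
Rule 2 (pre-rhotic lowering): /u/ is a high vowel immediately before /r/, so it lowers to [o]. /i/ is a high vowel immediately before /r/, so it lowers to [e]. /pobduuruddirnabz/ → pobduoruddernabz.

pobduoruddernabz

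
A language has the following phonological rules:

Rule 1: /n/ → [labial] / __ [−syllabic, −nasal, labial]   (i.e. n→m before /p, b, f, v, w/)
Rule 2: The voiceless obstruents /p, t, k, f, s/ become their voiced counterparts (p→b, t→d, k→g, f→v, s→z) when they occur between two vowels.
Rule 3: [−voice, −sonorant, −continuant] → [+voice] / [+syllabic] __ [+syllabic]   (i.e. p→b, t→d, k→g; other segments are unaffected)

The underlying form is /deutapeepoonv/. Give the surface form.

deudabeeboomv

Rule 1 (nasal place assimilation): /n/ precedes the labial consonant /v/, so it assimilates in place to [m]. /deutapeepoonv/ → deutapeepoomv.
Rule 2 (intervocalic voicing): /t/ is a voiceless obstruent between vowels /u/ and /a/, so it voices to [d]. /p/ is a voiceless obstruent between vowels /a/ and /e/, so it voices to [b]. /p/ is a voiceless obstruent between vowels /e/ and /o/, so it voices to [b]. /deutapeepoomv/ → deudabeeboomv.
Rule 3 (intervocalic voicing): no segment meets the environment; /deudabeeboomv/ is unchanged.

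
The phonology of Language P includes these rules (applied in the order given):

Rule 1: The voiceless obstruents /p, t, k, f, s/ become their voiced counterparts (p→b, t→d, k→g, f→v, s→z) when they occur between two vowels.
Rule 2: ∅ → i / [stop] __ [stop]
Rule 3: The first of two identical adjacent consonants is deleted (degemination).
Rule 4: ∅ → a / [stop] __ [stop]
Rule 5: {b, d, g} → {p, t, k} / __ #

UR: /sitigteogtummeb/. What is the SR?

Rule 1 (intervocalic voicing): /t/ is a voiceless obstruent between vowels /i/ and /i/, so it voices to [d]. /sitigteogtummeb/ → sidigteogtummeb.
Rule 2 (stop-cluster i-epenthesis): /g/ and /t/ form a stop–stop cluster, so [i] is inserted between them. /g/ and /t/ form a stop–stop cluster, so [i] is inserted between them. /sidigteogtummeb/ → sidigiteogitummeb.
Rule 3 (degemination): /mm/ is a geminate; the first /m/ deletes. /sidigiteogitummeb/ → sidigiteogitumeb.
Rule 4 (stop-cluster a-epenthesis): no segment meets the environment; /sidigiteogitumeb/ is unchanged.
Rule 5 (final devoicing): /b/ is a voiced stop in word-final position, so it devoices to [p]. /sidigiteogitumeb/ → sidigiteogitumep.

sidigiteogitumep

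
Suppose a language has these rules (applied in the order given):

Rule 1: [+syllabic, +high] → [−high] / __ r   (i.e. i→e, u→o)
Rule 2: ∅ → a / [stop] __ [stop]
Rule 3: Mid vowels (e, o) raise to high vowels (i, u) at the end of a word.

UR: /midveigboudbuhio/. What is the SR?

Rule 1 (pre-rhotic lowering): no segment meets the environment; /midveigboudbuhio/ is unchanged.
Rule 2 (stop-cluster a-epenthesis): /g/ and /b/ form a stop–stop cluster, so [a] is inserted between them. /d/ and /b/ form a stop–stop cluster, so [a] is inserted between them. /midveigboudbuhio/ → midveigaboudabuhio.
Rule 3 (final vowel raising): /o/ is a mid vowel in word-final position, so it raises to [u]. /midveigaboudabuhio/ → midveigaboudabuhiu.

midveigaboudabuhiu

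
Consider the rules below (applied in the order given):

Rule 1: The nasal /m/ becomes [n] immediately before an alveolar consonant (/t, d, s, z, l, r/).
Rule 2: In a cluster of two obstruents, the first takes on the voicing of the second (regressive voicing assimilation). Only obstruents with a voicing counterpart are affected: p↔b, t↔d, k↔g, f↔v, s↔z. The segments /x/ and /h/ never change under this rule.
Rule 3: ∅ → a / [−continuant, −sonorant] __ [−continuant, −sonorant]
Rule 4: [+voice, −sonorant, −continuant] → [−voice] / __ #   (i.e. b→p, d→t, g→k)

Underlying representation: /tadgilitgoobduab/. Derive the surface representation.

tadagilidagoobaduap

Rule 1 (nasal place assimilation): no segment meets the environment; /tadgilitgoobduab/ is unchanged.
Rule 2 (regressive voicing assimilation): /t/ precedes the voiced obstruent /g/, so it voices to [d] by assimilation. /tadgilitgoobduab/ → tadgilidgoobduab.
Rule 3 (stop-cluster a-epenthesis): /d/ and /g/ form a stop–stop cluster, so [a] is inserted between them. /d/ and /g/ form a stop–stop cluster, so [a] is inserted between them. /b/ and /d/ form a stop–stop cluster, so [a] is inserted between them. /tadgilidgoobduab/ → tadagilidagoobaduab.
Rule 4 (final devoicing): /b/ is a voiced stop in word-final position, so it devoices to [p]. /tadagilidagoobaduab/ → tadagilidagoobaduap.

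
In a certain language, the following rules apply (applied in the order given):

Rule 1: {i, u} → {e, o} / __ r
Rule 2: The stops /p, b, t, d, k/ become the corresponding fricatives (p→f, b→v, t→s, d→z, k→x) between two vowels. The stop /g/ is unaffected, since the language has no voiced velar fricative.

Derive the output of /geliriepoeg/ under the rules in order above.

geleriefoeg

Rule 1 (pre-rhotic lowering): /i/ is a high vowel immediately before /r/, so it lowers to [e]. /geliriepoeg/ → geleriepoeg.
Rule 2 (intervocalic spirantization): /p/ is a stop between vowels /e/ and /o/, so it spirantizes to the fricative [f]. /geleriepoeg/ → geleriefoeg.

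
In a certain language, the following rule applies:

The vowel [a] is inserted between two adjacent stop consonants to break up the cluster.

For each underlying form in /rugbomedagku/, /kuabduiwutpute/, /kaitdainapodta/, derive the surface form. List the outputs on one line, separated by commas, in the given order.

rugabomedagaku, kuabaduiwutapute, kaitadainapodata

/rugbomedagku/: /g/ and /b/ form a stop–stop cluster, so [a] is inserted between them. /g/ and /k/ form a stop–stop cluster, so [a] is inserted between them. → [rugabomedagaku].
/kuabduiwutpute/: /b/ and /d/ form a stop–stop cluster, so [a] is inserted between them. /t/ and /p/ form a stop–stop cluster, so [a] is inserted between them. → [kuabaduiwutapute].
/kaitdainapodta/: /t/ and /d/ form a stop–stop cluster, so [a] is inserted between them. /d/ and /t/ form a stop–stop cluster, so [a] is inserted between them. → [kaitadainapodata].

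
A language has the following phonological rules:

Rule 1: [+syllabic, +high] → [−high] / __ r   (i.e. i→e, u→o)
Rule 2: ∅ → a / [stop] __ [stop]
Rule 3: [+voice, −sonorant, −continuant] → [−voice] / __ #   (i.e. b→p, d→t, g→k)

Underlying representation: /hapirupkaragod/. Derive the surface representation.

haperupakaragot

Rule 1 (pre-rhotic lowering): /i/ is a high vowel immediately before /r/, so it lowers to [e]. /hapirupkaragod/ → haperupkaragod.
Rule 2 (stop-cluster a-epenthesis): /p/ and /k/ form a stop–stop cluster, so [a] is inserted between them. /haperupkaragod/ → haperupakaragod.
Rule 3 (final devoicing): /d/ is a voiced stop in word-final position, so it devoices to [t]. /haperupakaragod/ → haperupakaragot.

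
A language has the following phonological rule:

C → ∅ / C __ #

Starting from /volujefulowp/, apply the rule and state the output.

/p/ is the second consonant of a word-final cluster /wp/, so it deletes.
The other instances of /v/, /l/, /j/, /f/, /w/ do not occur in the required environment and remain unchanged.
Surface form: [volujefulow].

volujefulow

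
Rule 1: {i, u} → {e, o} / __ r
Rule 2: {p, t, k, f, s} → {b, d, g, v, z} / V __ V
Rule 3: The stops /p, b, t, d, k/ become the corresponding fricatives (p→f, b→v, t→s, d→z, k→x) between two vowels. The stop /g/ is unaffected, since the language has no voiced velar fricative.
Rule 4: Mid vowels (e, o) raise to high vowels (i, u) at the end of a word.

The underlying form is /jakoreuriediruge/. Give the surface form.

Rule 1 (pre-rhotic lowering): /u/ is a high vowel immediately before /r/, so it lowers to [o]. /i/ is a high vowel immediately before /r/, so it lowers to [e]. /jakoreuriediruge/ → jakoreoriederuge.
Rule 2 (intervocalic voicing): /k/ is a voiceless obstruent between vowels /a/ and /o/, so it voices to [g]. /jakoreoriederuge/ → jagoreoriederuge.
Rule 3 (intervocalic spirantization): /d/ is a stop between vowels /e/ and /e/, so it spirantizes to the fricative [z]. /jagoreoriederuge/ → jagoreoriezeruge.
Rule 4 (final vowel raising): /e/ is a mid vowel in word-final position, so it raises to [i]. /jagoreoriezeruge/ → jagoreoriezerugi.

jagoreoriezerugi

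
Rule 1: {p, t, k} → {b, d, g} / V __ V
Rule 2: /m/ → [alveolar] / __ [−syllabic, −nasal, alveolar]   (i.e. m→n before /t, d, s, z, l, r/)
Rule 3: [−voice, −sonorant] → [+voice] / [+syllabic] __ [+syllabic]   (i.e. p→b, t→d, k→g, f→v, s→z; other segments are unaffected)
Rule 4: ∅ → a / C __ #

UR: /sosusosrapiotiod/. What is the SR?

sozuzosrabiodioda

Rule 1 (intervocalic voicing): /p/ is a voiceless stop between vowels /a/ and /i/, so it voices to [b]. /t/ is a voiceless stop between vowels /o/ and /i/, so it voices to [d]. /sosusosrapiotiod/ → sosusosrabiodiod.
Rule 2 (nasal place assimilation): no segment meets the environment; /sosusosrabiodiod/ is unchanged.
Rule 3 (intervocalic voicing): /s/ is a voiceless obstruent between vowels /o/ and /u/, so it voices to [z]. /s/ is a voiceless obstruent between vowels /u/ and /o/, so it voices to [z]. /sosusosrabiodiod/ → sozuzosrabiodiod.
Rule 4 (final a-epenthesis): the form ends in the consonant /d/, so [a] is inserted word-finally. /sozuzosrabiodiod/ → sozuzosrabiodioda.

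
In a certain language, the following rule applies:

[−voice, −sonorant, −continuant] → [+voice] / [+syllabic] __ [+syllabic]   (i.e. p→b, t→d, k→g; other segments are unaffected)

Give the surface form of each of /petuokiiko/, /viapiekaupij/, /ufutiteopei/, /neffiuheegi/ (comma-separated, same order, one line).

/petuokiiko/: /t/ is a voiceless stop between vowels /e/ and /u/, so it voices to [d]. /k/ is a voiceless stop between vowels /o/ and /i/, so it voices to [g]. /k/ is a voiceless stop between vowels /i/ and /o/, so it voices to [g]. → [peduogiigo].
/viapiekaupij/: /p/ is a voiceless stop between vowels /a/ and /i/, so it voices to [b]. /k/ is a voiceless stop between vowels /e/ and /a/, so it voices to [g]. /p/ is a voiceless stop between vowels /u/ and /i/, so it voices to [b]. → [viabiegaubij].
/ufutiteopei/: /t/ is a voiceless stop between vowels /u/ and /i/, so it voices to [d]. /t/ is a voiceless stop between vowels /i/ and /e/, so it voices to [d]. /p/ is a voiceless stop between vowels /o/ and /e/, so it voices to [b]. → [ufudideobei].
/neffiuheegi/: the rule's environment is not met; surfaces unchanged as [neffiuheegi].

peduogiigo, viabiegaubij, ufudideobei, neffiuheegi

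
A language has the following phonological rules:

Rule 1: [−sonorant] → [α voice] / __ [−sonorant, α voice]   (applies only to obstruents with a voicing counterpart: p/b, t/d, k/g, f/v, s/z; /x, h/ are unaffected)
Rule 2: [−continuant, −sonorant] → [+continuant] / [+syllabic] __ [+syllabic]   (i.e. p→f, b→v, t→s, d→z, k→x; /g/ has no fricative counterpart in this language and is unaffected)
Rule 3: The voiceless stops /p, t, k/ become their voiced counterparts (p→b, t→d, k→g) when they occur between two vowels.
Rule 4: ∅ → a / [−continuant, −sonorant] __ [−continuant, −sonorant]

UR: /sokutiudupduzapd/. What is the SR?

Rule 1 (regressive voicing assimilation): /p/ precedes the voiced obstruent /d/, so it voices to [b] by assimilation. /p/ precedes the voiced obstruent /d/, so it voices to [b] by assimilation. /sokutiudupduzapd/ → sokutiudubduzabd.
Rule 2 (intervocalic spirantization): /k/ is a stop between vowels /o/ and /u/, so it spirantizes to the fricative [x]. /t/ is a stop between vowels /u/ and /i/, so it spirantizes to the fricative [s]. /d/ is a stop between vowels /u/ and /u/, so it spirantizes to the fricative [z]. /sokutiudubduzabd/ → soxusiuzubduzabd.
Rule 3 (intervocalic voicing): no segment meets the environment; /soxusiuzubduzabd/ is unchanged.
Rule 4 (stop-cluster a-epenthesis): /b/ and /d/ form a stop–stop cluster, so [a] is inserted between them. /b/ and /d/ form a stop–stop cluster, so [a] is inserted between them. /soxusiuzubduzabd/ → soxusiuzubaduzabad.

soxusiuzubaduzabad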